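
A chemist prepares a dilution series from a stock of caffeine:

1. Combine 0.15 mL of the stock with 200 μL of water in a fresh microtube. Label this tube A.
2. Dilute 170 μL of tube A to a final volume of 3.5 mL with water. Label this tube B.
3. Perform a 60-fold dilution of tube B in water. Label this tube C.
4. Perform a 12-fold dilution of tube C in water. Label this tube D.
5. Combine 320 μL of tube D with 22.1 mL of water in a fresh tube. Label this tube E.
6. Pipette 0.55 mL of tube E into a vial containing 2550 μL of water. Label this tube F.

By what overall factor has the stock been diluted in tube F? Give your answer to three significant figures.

Step 1: 0.15 mL + 200 μL = 0.35 mL total → factor 0.35/0.15 = 2.3333
Step 2: 170 μL brought to 3.5 mL → factor 3500/170 = 20.588
Step 3: 60-fold → factor 60
Step 4: 12-fold → factor 12
Step 5: 320 μL + 22.1 mL = 22420 μL total → factor 22420/320 = 70.062
Step 6: 0.55 mL + 2550 μL = 3.1 mL total → factor 3.1/0.55 = 5.6364
Overall dilution factor = 2.3333 × 20.588 × 60 × 12 × 70.062 × 5.6364 = 1.3659 × 10^7

1.37 × 10^7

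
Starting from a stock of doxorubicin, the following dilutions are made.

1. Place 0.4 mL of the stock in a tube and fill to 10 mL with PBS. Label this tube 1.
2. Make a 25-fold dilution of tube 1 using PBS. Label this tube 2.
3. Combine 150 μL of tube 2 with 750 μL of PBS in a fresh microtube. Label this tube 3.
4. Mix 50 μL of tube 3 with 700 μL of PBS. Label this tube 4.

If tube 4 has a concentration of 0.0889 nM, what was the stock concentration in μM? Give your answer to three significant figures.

5.00 μM

Step 1: 0.4 mL brought to 10 mL → factor 10/0.4 = 25
Step 2: 25-fold → factor 25
Step 3: 150 μL + 750 μL = 900 μL total → factor 900/150 = 6
Step 4: 50 μL + 700 μL = 750 μL total → factor 750/50 = 15
Overall dilution factor = 25 × 25 × 6 × 15 = 56250
Stock = 0.0889 nM × 56250 = 5001 nM = 5.00 μM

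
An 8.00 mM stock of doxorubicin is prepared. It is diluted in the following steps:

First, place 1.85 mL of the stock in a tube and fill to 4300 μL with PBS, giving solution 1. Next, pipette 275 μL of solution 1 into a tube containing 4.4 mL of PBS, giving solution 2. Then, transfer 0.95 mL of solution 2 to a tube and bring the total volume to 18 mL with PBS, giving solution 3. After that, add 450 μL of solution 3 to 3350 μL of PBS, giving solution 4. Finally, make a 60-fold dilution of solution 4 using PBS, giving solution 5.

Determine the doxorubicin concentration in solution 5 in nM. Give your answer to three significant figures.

Step 1: 1.85 mL brought to 4300 μL → factor 4.3/1.85 = 2.3243
Step 2: 275 μL + 4.4 mL = 4675 μL total → factor 4675/275 = 17
Step 3: 0.95 mL brought to 18 mL → factor 18/0.95 = 18.947
Step 4: 450 μL + 3350 μL = 3800 μL total → factor 3800/450 = 8.4444
Step 5: 60-fold → factor 60
Overall dilution factor = 2.3243 × 17 × 18.947 × 8.4444 × 60 = 3.7933 × 10^5
Final = 8.00 mM / 3.7933 × 10^5 = 2.109 × 10^-5 mM = 21.1 nM

21.1 nM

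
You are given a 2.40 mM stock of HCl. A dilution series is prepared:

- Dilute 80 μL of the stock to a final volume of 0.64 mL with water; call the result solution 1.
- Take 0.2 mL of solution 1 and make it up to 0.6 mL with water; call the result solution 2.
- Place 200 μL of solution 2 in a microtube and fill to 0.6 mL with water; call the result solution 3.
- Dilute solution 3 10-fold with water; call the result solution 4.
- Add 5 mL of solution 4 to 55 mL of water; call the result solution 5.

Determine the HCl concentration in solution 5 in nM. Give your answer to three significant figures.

Step 1: 80 μL brought to 0.64 mL → factor 640/80 = 8
Step 2: 0.2 mL brought to 0.6 mL → factor 0.6/0.2 = 3
Step 3: 200 μL brought to 0.6 mL → factor 600/200 = 3
Step 4: 10-fold → factor 10
Step 5: 5 mL + 55 mL = 60 mL total → factor 60/5 = 12
Overall dilution factor = 8 × 3 × 3 × 10 × 12 = 8640
Final = 2.40 mM / 8640 = 0.0002778 mM = 278 nM

278 nM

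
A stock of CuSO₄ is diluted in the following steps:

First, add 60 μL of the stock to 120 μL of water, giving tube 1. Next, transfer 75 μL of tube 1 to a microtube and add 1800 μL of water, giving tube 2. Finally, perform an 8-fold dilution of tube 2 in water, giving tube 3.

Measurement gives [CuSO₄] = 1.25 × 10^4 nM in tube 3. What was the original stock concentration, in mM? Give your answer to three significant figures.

7.50 mM

Step 1: 60 μL + 120 μL = 180 μL total → factor 180/60 = 3
Step 2: 75 μL + 1800 μL = 1875 μL total → factor 1875/75 = 25
Step 3: 8-fold → factor 8
Overall dilution factor = 3 × 25 × 8 = 600
Stock = 1.25 × 10^4 nM × 600 = 7.500 × 10^6 nM = 7.50 mM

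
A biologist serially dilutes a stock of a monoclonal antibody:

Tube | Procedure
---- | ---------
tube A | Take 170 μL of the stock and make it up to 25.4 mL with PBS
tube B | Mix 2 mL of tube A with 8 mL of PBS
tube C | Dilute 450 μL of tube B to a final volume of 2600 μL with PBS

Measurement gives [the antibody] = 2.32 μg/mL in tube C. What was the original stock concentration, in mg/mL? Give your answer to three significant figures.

10.0 mg/mL

Step 1: 170 μL brought to 25.4 mL → factor 25400/170 = 149.41
Step 2: 2 mL + 8 mL = 10 mL total → factor 10/2 = 5
Step 3: 450 μL brought to 2600 μL → factor 2600/450 = 5.7778
Overall dilution factor = 149.41 × 5 × 5.7778 = 4316.3
Stock = 2.32 μg/mL × 4316.3 = 1.001 × 10^4 μg/mL = 10.0 mg/mL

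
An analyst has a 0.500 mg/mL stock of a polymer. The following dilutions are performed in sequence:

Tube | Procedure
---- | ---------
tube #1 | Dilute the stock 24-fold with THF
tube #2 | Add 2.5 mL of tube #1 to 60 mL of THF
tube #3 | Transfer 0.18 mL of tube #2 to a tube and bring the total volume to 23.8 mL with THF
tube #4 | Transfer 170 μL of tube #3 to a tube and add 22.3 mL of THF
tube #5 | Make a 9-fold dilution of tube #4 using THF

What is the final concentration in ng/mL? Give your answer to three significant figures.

Step 1: 24-fold → factor 24
Step 2: 2.5 mL + 60 mL = 62.5 mL total → factor 62.5/2.5 = 25
Step 3: 0.18 mL brought to 23.8 mL → factor 23.8/0.18 = 132.22
Step 4: 170 μL + 22.3 mL = 22470 μL total → factor 22470/170 = 132.18
Step 5: 9-fold → factor 9
Overall dilution factor = 24 × 25 × 132.22 × 132.18 × 9 = 9.4374 × 10^7
Final = 0.500 mg/mL / 9.4374 × 10^7 = 5.298 × 10^-9 mg/mL = 0.00530 ng/mL

0.00530 ng/mL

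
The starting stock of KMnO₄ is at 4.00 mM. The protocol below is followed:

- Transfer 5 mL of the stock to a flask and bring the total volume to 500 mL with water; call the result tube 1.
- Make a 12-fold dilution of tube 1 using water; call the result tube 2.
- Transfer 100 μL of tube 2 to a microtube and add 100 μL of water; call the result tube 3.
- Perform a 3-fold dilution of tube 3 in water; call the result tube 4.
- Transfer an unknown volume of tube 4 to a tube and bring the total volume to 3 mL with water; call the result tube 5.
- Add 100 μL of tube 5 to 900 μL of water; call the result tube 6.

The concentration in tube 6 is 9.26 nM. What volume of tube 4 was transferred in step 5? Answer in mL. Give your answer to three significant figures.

0.500 mL

Step 1: 5 mL brought to 500 mL → factor 500/5 = 100
Step 2: 12-fold → factor 12
Step 3: 100 μL + 100 μL = 200 μL total → factor 200/100 = 2
Step 4: 3-fold → factor 3
Step 5: v brought to 3 mL → factor = 3 mL/v
Step 6: 100 μL + 900 μL = 1000 μL total → factor 1000/100 = 10
Product of known-step factors = 72000
Overall factor = 4.00 mM / (9.26 nM) = 4.3197 × 10^5
Step-5 factor = 4.3197 × 10^5 / 72000 = 5.9995
v = 3 mL / 5.9995 = 0.500 mL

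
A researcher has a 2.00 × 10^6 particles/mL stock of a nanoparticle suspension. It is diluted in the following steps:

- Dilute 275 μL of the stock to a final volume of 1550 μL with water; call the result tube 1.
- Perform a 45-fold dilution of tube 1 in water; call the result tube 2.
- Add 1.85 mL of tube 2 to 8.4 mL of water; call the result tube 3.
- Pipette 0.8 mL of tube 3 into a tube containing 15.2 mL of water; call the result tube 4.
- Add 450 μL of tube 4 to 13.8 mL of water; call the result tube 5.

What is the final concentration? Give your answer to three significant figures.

2.25 particles/mL

Step 1: 275 μL brought to 1550 μL → factor 1550/275 = 5.6364
Step 2: 45-fold → factor 45
Step 3: 1.85 mL + 8.4 mL = 10.25 mL total → factor 10.25/1.85 = 5.5405
Step 4: 0.8 mL + 15.2 mL = 16 mL total → factor 16/0.8 = 20
Step 5: 450 μL + 13.8 mL = 14250 μL total → factor 14250/450 = 31.667
Overall dilution factor = 5.6364 × 45 × 5.5405 × 20 × 31.667 = 8.9001 × 10^5
Final = 2.00 × 10^6 particles/mL / 8.9001 × 10^5 = 2.25 particles/mL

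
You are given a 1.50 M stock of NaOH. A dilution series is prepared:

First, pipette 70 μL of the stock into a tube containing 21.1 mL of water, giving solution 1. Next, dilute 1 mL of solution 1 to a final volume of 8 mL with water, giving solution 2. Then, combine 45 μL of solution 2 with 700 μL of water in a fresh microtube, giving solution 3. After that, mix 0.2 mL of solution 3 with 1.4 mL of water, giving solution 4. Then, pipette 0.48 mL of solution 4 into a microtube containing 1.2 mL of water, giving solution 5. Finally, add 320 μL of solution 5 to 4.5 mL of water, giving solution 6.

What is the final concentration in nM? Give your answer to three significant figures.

Step 1: 70 μL + 21.1 mL = 21170 μL total → factor 21170/70 = 302.43
Step 2: 1 mL brought to 8 mL → factor 8/1 = 8
Step 3: 45 μL + 700 μL = 745 μL total → factor 745/45 = 16.556
Step 4: 0.2 mL + 1.4 mL = 1.6 mL total → factor 1.6/0.2 = 8
Step 5: 0.48 mL + 1.2 mL = 1.68 mL total → factor 1.68/0.48 = 3.5
Step 6: 320 μL + 4.5 mL = 4820 μL total → factor 4820/320 = 15.062
Overall dilution factor = 302.43 × 8 × 16.556 × 8 × 3.5 × 15.062 = 1.6893 × 10^7
Final = 1.50 M / 1.6893 × 10^7 = 8.879 × 10^-8 M = 88.8 nM

88.8 nM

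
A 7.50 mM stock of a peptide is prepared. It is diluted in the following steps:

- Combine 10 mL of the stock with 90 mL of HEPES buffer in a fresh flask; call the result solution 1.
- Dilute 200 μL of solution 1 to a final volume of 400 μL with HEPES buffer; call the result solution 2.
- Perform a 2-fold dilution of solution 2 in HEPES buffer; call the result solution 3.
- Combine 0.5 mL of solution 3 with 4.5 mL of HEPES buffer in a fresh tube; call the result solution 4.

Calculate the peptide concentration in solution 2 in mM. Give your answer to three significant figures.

Step 1: 10 mL + 90 mL = 100 mL total → factor 100/10 = 10
Step 2: 200 μL brought to 400 μL → factor 400/200 = 2
Dilution factor through solution 2 = 10 × 2 = 20
[solution 2] = 7.50 mM / 20 = 0.375 mM

0.375 mM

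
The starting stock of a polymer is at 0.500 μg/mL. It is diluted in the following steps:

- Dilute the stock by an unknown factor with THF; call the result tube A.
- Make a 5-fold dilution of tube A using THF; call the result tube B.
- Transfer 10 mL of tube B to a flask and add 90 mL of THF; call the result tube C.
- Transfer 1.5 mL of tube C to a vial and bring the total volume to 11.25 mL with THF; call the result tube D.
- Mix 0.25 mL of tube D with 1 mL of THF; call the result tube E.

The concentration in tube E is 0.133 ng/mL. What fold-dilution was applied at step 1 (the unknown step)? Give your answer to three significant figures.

Step 1: unknown factor x
Step 2: 5-fold → factor 5
Step 3: 10 mL + 90 mL = 100 mL total → factor 100/10 = 10
Step 4: 1.5 mL brought to 11.25 mL → factor 11.25/1.5 = 7.5
Step 5: 0.25 mL + 1 mL = 1.25 mL total → factor 1.25/0.25 = 5
Product of known-step factors = 1875
Overall factor = 0.500 μg/mL / (0.133 ng/mL) = 3759.4
x = 3759.4 / 1875 = 2.01

2.01-fold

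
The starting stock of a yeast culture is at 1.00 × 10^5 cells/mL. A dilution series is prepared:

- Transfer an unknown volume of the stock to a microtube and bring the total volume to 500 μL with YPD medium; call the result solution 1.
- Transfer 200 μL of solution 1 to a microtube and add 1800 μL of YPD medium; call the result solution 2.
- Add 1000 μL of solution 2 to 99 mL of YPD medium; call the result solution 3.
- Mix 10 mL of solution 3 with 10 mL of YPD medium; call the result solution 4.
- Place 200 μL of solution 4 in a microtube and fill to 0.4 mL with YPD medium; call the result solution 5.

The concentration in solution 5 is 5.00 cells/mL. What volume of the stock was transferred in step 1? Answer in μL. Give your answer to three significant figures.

Step 1: v brought to 500 μL → factor = 500 μL/v
Step 2: 200 μL + 1800 μL = 2000 μL total → factor 2000/200 = 10
Step 3: 1000 μL + 99 mL = 1 × 10^5 μL total → factor 1 × 10^5/1000 = 100
Step 4: 10 mL + 10 mL = 20 mL total → factor 20/10 = 2
Step 5: 200 μL brought to 0.4 mL → factor 400/200 = 2
Product of known-step factors = 4000
Overall factor = 1.00 × 10^5 cells/mL / (5.00 cells/mL) = 20000
Step-1 factor = 20000 / 4000 = 5
v = 500 μL / 5 = 100 μL

100 μL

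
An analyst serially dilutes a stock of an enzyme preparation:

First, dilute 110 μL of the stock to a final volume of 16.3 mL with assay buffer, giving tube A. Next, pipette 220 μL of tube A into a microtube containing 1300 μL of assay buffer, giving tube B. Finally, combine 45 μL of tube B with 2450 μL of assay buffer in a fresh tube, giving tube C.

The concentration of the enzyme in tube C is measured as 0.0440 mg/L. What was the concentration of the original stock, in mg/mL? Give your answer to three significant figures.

Step 1: 110 μL brought to 16.3 mL → factor 16300/110 = 148.18
Step 2: 220 μL + 1300 μL = 1520 μL total → factor 1520/220 = 6.9091
Step 3: 45 μL + 2450 μL = 2495 μL total → factor 2495/45 = 55.444
Overall dilution factor = 148.18 × 6.9091 × 55.444 = 56764
Stock = 0.0440 mg/L × 56764 = 2498 mg/L = 2.50 mg/mL

2.50 mg/mL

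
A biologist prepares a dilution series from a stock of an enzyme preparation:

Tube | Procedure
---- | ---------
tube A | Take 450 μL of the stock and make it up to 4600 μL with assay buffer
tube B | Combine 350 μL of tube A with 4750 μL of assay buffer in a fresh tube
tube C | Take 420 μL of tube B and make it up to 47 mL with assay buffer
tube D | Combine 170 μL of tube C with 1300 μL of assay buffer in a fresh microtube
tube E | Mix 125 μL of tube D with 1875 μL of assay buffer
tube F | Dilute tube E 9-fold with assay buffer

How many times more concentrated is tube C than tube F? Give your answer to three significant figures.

Step 1: 450 μL brought to 4600 μL → factor 4600/450 = 10.222
Step 2: 350 μL + 4750 μL = 5100 μL total → factor 5100/350 = 14.571
Step 3: 420 μL brought to 47 mL → factor 47000/420 = 111.9
Step 4: 170 μL + 1300 μL = 1470 μL total → factor 1470/170 = 8.6471
Step 5: 125 μL + 1875 μL = 2000 μL total → factor 2000/125 = 16
Step 6: 9-fold → factor 9
Dilution factor to tube C = 16668; to tube F = 2.0755 × 10^7
[tube C]/[tube F] = (factor to tube F)/(factor to tube C) = 2.0755 × 10^7/16668 = 1.25 × 10^3

1.25 × 10^3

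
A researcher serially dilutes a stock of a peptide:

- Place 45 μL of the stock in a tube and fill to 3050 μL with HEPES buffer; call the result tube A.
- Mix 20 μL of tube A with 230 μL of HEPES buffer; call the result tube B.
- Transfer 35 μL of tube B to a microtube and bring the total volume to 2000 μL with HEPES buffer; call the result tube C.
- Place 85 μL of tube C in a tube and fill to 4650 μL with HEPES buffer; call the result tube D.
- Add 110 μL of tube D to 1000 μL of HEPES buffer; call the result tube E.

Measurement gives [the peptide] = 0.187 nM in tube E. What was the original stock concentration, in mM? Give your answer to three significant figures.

Step 1: 45 μL brought to 3050 μL → factor 3050/45 = 67.778
Step 2: 20 μL + 230 μL = 250 μL total → factor 250/20 = 12.5
Step 3: 35 μL brought to 2000 μL → factor 2000/35 = 57.143
Step 4: 85 μL brought to 4650 μL → factor 4650/85 = 54.706
Step 5: 110 μL + 1000 μL = 1110 μL total → factor 1110/110 = 10.091
Overall dilution factor = 67.778 × 12.5 × 57.143 × 54.706 × 10.091 = 2.6725 × 10^7
Stock = 0.187 nM × 2.6725 × 10^7 = 4.998 × 10^6 nM = 5.00 mM

5.00 mM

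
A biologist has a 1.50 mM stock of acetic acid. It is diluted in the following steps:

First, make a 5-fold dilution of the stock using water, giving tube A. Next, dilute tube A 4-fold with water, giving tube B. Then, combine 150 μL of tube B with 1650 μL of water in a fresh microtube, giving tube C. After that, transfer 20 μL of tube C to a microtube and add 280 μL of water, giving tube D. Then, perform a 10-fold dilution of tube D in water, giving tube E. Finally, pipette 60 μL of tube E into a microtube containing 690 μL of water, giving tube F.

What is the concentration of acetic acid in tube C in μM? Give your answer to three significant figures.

Step 1: 5-fold → factor 5
Step 2: 4-fold → factor 4
Step 3: 150 μL + 1650 μL = 1800 μL total → factor 1800/150 = 12
Dilution factor through tube C = 5 × 4 × 12 = 240
[tube C] = 1.50 mM / 240 = 0.006250 mM = 6.25 μM

6.25 μM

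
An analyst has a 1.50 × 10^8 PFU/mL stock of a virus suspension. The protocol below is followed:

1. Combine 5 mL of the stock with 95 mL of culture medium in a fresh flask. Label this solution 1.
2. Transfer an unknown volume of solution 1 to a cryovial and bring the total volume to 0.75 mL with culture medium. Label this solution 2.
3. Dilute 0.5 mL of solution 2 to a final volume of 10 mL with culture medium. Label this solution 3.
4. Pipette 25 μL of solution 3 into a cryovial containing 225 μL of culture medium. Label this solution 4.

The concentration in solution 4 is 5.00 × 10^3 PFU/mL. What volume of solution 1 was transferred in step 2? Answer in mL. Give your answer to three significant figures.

Step 1: 5 mL + 95 mL = 100 mL total → factor 100/5 = 20
Step 2: v brought to 0.75 mL → factor = 0.75 mL/v
Step 3: 0.5 mL brought to 10 mL → factor 10/0.5 = 20
Step 4: 25 μL + 225 μL = 250 μL total → factor 250/25 = 10
Product of known-step factors = 4000
Overall factor = 1.50 × 10^8 PFU/mL / (5.00 × 10^3 PFU/mL) = 30000
Step-2 factor = 30000 / 4000 = 7.5
v = 0.75 mL / 7.5 = 0.100 mL

0.100 mL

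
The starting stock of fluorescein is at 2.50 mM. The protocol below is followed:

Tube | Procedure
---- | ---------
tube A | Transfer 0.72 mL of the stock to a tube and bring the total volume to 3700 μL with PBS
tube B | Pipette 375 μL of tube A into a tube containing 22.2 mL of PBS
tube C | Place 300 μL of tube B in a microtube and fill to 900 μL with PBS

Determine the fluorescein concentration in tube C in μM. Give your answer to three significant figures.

2.69 μM

Step 1: 0.72 mL brought to 3700 μL → factor 3.7/0.72 = 5.1389
Step 2: 375 μL + 22.2 mL = 22575 μL total → factor 22575/375 = 60.2
Step 3: 300 μL brought to 900 μL → factor 900/300 = 3
Overall dilution factor = 5.1389 × 60.2 × 3 = 928.08
Final = 2.50 mM / 928.08 = 0.002694 mM = 2.69 μM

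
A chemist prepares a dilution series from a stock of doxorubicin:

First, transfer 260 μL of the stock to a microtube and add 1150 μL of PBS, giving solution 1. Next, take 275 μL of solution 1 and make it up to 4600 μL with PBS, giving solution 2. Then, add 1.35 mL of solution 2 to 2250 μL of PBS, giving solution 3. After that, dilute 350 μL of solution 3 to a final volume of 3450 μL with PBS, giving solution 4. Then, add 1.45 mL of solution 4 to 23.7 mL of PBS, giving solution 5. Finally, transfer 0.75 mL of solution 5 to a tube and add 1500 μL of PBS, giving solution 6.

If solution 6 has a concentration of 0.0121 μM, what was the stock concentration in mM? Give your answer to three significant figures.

1.50 mM

Step 1: 260 μL + 1150 μL = 1410 μL total → factor 1410/260 = 5.4231
Step 2: 275 μL brought to 4600 μL → factor 4600/275 = 16.727
Step 3: 1.35 mL + 2250 μL = 3.6 mL total → factor 3.6/1.35 = 2.6667
Step 4: 350 μL brought to 3450 μL → factor 3450/350 = 9.8571
Step 5: 1.45 mL + 23.7 mL = 25.15 mL total → factor 25.15/1.45 = 17.345
Step 6: 0.75 mL + 1500 μL = 2.25 mL total → factor 2.25/0.75 = 3
Overall dilution factor = 5.4231 × 16.727 × 2.6667 × 9.8571 × 17.345 × 3 = 1.2407 × 10^5
Stock = 0.0121 μM × 1.2407 × 10^5 = 1501 μM = 1.50 mM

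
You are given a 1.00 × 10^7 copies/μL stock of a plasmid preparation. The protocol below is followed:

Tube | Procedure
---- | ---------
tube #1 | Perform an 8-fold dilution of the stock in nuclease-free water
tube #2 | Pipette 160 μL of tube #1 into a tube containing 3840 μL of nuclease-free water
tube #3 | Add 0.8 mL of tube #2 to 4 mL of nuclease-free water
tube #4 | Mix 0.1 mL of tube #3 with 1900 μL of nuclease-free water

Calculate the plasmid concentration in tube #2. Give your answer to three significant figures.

5.00 × 10^4 copies/μL

Step 1: 8-fold → factor 8
Step 2: 160 μL + 3840 μL = 4000 μL total → factor 4000/160 = 25
Dilution factor through tube #2 = 8 × 25 = 200
[tube #2] = 1.00 × 10^7 copies/μL / 200 = 5.00 × 10^4 copies/μL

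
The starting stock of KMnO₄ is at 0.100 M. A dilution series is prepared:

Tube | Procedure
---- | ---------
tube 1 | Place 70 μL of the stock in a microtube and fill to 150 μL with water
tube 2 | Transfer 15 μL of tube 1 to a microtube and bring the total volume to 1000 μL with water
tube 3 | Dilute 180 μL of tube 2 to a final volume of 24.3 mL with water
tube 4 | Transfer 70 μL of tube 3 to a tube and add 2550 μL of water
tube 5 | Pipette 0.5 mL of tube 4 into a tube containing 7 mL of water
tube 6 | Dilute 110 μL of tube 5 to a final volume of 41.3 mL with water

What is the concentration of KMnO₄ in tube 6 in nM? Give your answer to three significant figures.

0.0246 nM

Step 1: 70 μL brought to 150 μL → factor 150/70 = 2.1429
Step 2: 15 μL brought to 1000 μL → factor 1000/15 = 66.667
Step 3: 180 μL brought to 24.3 mL → factor 24300/180 = 135
Step 4: 70 μL + 2550 μL = 2620 μL total → factor 2620/70 = 37.429
Step 5: 0.5 mL + 7 mL = 7.5 mL total → factor 7.5/0.5 = 15
Step 6: 110 μL brought to 41.3 mL → factor 41300/110 = 375.45
Overall dilution factor = 2.1429 × 66.667 × 135 × 37.429 × 15 × 375.45 = 4.0653 × 10^9
Final = 0.100 M / 4.0653 × 10^9 = 2.460 × 10^-11 M = 0.0246 nM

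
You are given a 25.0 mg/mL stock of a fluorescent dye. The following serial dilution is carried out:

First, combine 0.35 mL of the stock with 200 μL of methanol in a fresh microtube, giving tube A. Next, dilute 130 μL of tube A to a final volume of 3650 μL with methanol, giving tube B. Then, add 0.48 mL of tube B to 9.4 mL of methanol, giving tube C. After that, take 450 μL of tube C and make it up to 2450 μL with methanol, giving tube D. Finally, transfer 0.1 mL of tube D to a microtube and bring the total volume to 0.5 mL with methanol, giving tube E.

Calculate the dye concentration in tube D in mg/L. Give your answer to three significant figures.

Step 1: 0.35 mL + 200 μL = 0.55 mL total → factor 0.55/0.35 = 1.5714
Step 2: 130 μL brought to 3650 μL → factor 3650/130 = 28.077
Step 3: 0.48 mL + 9.4 mL = 9.88 mL total → factor 9.88/0.48 = 20.583
Step 4: 450 μL brought to 2450 μL → factor 2450/450 = 5.4444
Dilution factor through tube D = 1.5714 × 28.077 × 20.583 × 5.4444 = 4944.4
[tube D] = 25.0 mg/mL / 4944.4 = 0.005056 mg/mL = 5.06 mg/L

5.06 mg/L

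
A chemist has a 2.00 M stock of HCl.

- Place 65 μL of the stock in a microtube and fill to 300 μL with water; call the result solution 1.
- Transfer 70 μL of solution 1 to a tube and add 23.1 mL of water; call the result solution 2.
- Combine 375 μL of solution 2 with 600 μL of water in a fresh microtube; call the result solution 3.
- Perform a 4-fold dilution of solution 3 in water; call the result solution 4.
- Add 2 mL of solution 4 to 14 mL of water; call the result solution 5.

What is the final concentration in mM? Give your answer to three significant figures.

Step 1: 65 μL brought to 300 μL → factor 300/65 = 4.6154
Step 2: 70 μL + 23.1 mL = 23170 μL total → factor 23170/70 = 331
Step 3: 375 μL + 600 μL = 975 μL total → factor 975/375 = 2.6
Step 4: 4-fold → factor 4
Step 5: 2 mL + 14 mL = 16 mL total → factor 16/2 = 8
Overall dilution factor = 4.6154 × 331 × 2.6 × 4 × 8 = 1.271 × 10^5
Final = 2.00 M / 1.271 × 10^5 = 1.574 × 10^-5 M = 0.0157 mM

0.0157 mM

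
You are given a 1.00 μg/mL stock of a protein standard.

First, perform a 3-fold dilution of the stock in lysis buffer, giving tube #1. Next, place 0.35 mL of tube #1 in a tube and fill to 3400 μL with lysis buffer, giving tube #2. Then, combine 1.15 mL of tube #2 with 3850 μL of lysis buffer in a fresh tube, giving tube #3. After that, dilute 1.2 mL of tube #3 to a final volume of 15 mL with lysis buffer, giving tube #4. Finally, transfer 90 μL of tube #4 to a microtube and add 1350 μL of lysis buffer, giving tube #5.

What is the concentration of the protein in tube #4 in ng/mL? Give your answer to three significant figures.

0.631 ng/mL

Step 1: 3-fold → factor 3
Step 2: 0.35 mL brought to 3400 μL → factor 3.4/0.35 = 9.7143
Step 3: 1.15 mL + 3850 μL = 5 mL total → factor 5/1.15 = 4.3478
Step 4: 1.2 mL brought to 15 mL → factor 15/1.2 = 12.5
Dilution factor through tube #4 = 3 × 9.7143 × 4.3478 × 12.5 = 1583.9
[tube #4] = 1.00 μg/mL / 1583.9 = 0.0006314 μg/mL = 0.631 ng/mL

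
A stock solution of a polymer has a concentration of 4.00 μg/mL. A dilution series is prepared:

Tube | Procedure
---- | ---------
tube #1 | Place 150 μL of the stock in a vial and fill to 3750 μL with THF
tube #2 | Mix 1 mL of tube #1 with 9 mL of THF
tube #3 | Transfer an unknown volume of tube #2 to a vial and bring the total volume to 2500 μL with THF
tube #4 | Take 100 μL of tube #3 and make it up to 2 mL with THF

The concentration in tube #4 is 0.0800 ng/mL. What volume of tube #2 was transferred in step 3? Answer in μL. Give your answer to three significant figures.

Step 1: 150 μL brought to 3750 μL → factor 3750/150 = 25
Step 2: 1 mL + 9 mL = 10 mL total → factor 10/1 = 10
Step 3: v brought to 2500 μL → factor = 2500 μL/v
Step 4: 100 μL brought to 2 mL → factor 2000/100 = 20
Product of known-step factors = 5000
Overall factor = 4.00 μg/mL / (0.0800 ng/mL) = 50000
Step-3 factor = 50000 / 5000 = 10
v = 2500 μL / 10 = 250 μL

250 μL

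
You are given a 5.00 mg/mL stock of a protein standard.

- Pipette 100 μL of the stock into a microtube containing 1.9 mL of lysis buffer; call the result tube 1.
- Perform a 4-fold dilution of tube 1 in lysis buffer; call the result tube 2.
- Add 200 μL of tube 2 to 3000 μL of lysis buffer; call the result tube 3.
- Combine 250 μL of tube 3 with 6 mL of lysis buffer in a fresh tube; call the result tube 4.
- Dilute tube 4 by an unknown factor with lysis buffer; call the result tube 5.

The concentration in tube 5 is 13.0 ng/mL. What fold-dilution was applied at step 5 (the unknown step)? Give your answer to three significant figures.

Step 1: 100 μL + 1.9 mL = 2000 μL total → factor 2000/100 = 20
Step 2: 4-fold → factor 4
Step 3: 200 μL + 3000 μL = 3200 μL total → factor 3200/200 = 16
Step 4: 250 μL + 6 mL = 6250 μL total → factor 6250/250 = 25
Step 5: unknown factor x
Product of known-step factors = 32000
Overall factor = 5.00 mg/mL / (13.0 ng/mL) = 3.8462 × 10^5
x = 3.8462 × 10^5 / 32000 = 12.0

12.0-fold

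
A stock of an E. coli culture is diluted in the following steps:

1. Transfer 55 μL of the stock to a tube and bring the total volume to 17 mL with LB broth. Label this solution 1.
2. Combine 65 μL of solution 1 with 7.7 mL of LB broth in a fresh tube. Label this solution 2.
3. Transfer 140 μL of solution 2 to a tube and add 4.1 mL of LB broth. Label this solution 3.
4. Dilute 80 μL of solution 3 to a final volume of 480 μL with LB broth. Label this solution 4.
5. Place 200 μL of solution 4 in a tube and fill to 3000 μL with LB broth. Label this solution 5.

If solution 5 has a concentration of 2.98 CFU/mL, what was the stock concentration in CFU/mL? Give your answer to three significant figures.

3.00 × 10^8 CFU/mL

Step 1: 55 μL brought to 17 mL → factor 17000/55 = 309.09
Step 2: 65 μL + 7.7 mL = 7765 μL total → factor 7765/65 = 119.46
Step 3: 140 μL + 4.1 mL = 4240 μL total → factor 4240/140 = 30.286
Step 4: 80 μL brought to 480 μL → factor 480/80 = 6
Step 5: 200 μL brought to 3000 μL → factor 3000/200 = 15
Overall dilution factor = 309.09 × 119.46 × 30.286 × 6 × 15 = 1.0065 × 10^8
Stock = 2.98 CFU/mL × 1.0065 × 10^8 = 3.00 × 10^8 CFU/mL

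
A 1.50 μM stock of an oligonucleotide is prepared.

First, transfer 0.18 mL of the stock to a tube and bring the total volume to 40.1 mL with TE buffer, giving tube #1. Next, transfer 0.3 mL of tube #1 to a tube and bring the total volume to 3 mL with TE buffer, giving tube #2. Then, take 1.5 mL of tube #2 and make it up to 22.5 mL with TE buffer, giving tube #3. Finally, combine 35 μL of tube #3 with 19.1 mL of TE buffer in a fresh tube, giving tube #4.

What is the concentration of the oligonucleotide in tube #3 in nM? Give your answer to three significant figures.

Step 1: 0.18 mL brought to 40.1 mL → factor 40.1/0.18 = 222.78
Step 2: 0.3 mL brought to 3 mL → factor 3/0.3 = 10
Step 3: 1.5 mL brought to 22.5 mL → factor 22.5/1.5 = 15
Dilution factor through tube #3 = 222.78 × 10 × 15 = 33417
[tube #3] = 1.50 μM / 33417 = 4.489 × 10^-5 μM = 0.0449 nM

0.0449 nM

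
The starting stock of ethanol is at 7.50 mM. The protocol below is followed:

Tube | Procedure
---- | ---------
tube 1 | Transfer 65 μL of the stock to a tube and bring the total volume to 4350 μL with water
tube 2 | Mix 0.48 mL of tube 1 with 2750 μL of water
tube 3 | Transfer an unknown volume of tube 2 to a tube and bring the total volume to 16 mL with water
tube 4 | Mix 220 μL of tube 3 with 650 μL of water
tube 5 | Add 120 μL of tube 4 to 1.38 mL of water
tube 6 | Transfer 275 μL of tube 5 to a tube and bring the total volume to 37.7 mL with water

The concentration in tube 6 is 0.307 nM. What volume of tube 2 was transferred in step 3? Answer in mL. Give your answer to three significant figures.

Step 1: 65 μL brought to 4350 μL → factor 4350/65 = 66.923
Step 2: 0.48 mL + 2750 μL = 3.23 mL total → factor 3.23/0.48 = 6.7292
Step 3: v brought to 16 mL → factor = 16 mL/v
Step 4: 220 μL + 650 μL = 870 μL total → factor 870/220 = 3.9545
Step 5: 120 μL + 1.38 mL = 1500 μL total → factor 1500/120 = 12.5
Step 6: 275 μL brought to 37.7 mL → factor 37700/275 = 137.09
Product of known-step factors = 3.0518 × 10^6
Overall factor = 7.50 mM / (0.307 nM) = 2.443 × 10^7
Step-3 factor = 2.443 × 10^7 / 3.0518 × 10^6 = 8.0052
v = 16 mL / 8.0052 = 2.00 mL

2.00 mL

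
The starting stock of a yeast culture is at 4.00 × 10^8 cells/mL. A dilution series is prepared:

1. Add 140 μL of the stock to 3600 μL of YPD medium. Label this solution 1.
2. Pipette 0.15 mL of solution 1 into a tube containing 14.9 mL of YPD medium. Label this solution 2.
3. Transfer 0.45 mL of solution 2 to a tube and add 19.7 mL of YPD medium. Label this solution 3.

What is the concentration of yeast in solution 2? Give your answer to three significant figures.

Step 1: 140 μL + 3600 μL = 3740 μL total → factor 3740/140 = 26.714
Step 2: 0.15 mL + 14.9 mL = 15.05 mL total → factor 15.05/0.15 = 100.33
Dilution factor through solution 2 = 26.714 × 100.33 = 2680.3
[solution 2] = 4.00 × 10^8 cells/mL / 2680.3 = 1.49 × 10^5 cells/mL

1.49 × 10^5 cells/mL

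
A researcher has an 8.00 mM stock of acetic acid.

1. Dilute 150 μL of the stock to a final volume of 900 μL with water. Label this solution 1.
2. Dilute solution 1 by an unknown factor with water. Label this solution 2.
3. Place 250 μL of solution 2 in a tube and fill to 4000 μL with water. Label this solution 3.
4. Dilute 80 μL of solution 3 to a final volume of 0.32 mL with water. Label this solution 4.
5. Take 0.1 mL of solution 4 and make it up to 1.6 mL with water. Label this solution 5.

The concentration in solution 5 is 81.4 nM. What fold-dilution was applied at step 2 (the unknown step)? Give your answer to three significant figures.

16.0-fold

Step 1: 150 μL brought to 900 μL → factor 900/150 = 6
Step 2: unknown factor x
Step 3: 250 μL brought to 4000 μL → factor 4000/250 = 16
Step 4: 80 μL brought to 0.32 mL → factor 320/80 = 4
Step 5: 0.1 mL brought to 1.6 mL → factor 1.6/0.1 = 16
Product of known-step factors = 6144
Overall factor = 8.00 mM / (81.4 nM) = 98280
x = 98280 / 6144 = 16.0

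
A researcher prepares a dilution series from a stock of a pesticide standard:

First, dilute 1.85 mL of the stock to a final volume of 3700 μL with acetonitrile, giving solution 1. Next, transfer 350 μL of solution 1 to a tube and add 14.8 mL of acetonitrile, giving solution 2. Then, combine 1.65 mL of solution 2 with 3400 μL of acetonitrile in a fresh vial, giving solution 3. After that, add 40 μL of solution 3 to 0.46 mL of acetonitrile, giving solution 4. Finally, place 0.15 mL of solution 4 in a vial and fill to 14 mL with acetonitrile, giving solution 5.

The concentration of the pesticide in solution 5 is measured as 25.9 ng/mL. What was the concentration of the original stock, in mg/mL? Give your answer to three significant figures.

8.01 mg/mL

Step 1: 1.85 mL brought to 3700 μL → factor 3.7/1.85 = 2
Step 2: 350 μL + 14.8 mL = 15150 μL total → factor 15150/350 = 43.286
Step 3: 1.65 mL + 3400 μL = 5.05 mL total → factor 5.05/1.65 = 3.0606
Step 4: 40 μL + 0.46 mL = 500 μL total → factor 500/40 = 12.5
Step 5: 0.15 mL brought to 14 mL → factor 14/0.15 = 93.333
Overall dilution factor = 2 × 43.286 × 3.0606 × 12.5 × 93.333 = 3.0912 × 10^5
Stock = 25.9 ng/mL × 3.0912 × 10^5 = 8.006 × 10^6 ng/mL = 8.01 mg/mL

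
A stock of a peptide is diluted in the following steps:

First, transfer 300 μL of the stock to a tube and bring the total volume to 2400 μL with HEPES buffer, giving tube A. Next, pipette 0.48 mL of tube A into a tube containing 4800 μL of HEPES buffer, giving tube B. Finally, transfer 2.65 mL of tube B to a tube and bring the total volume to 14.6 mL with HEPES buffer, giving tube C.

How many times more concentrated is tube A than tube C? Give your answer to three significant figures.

60.6

Step 1: 300 μL brought to 2400 μL → factor 2400/300 = 8
Step 2: 0.48 mL + 4800 μL = 5.28 mL total → factor 5.28/0.48 = 11
Step 3: 2.65 mL brought to 14.6 mL → factor 14.6/2.65 = 5.5094
Dilution factor to tube A = 8; to tube C = 484.83
[tube A]/[tube C] = (factor to tube C)/(factor to tube A) = 484.83/8 = 60.6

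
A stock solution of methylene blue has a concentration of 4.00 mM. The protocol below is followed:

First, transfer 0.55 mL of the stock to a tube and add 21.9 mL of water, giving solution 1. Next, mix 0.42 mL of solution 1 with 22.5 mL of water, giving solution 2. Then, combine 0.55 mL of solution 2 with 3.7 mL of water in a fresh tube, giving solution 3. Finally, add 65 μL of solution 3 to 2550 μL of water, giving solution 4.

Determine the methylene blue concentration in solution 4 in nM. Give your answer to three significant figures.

Step 1: 0.55 mL + 21.9 mL = 22.45 mL total → factor 22.45/0.55 = 40.818
Step 2: 0.42 mL + 22.5 mL = 22.92 mL total → factor 22.92/0.42 = 54.571
Step 3: 0.55 mL + 3.7 mL = 4.25 mL total → factor 4.25/0.55 = 7.7273
Step 4: 65 μL + 2550 μL = 2615 μL total → factor 2615/65 = 40.231
Overall dilution factor = 40.818 × 54.571 × 7.7273 × 40.231 = 6.9247 × 10^5
Final = 4.00 mM / 6.9247 × 10^5 = 5.776 × 10^-6 mM = 5.78 nM

5.78 nM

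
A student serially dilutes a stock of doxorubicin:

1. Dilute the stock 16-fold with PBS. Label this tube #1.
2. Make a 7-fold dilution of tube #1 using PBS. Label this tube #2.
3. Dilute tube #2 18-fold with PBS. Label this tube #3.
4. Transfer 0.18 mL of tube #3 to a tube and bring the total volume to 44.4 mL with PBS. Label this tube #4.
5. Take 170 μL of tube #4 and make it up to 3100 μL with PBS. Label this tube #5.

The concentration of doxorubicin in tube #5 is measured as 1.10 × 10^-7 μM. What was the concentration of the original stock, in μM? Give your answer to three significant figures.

0.997 μM

Step 1: 16-fold → factor 16
Step 2: 7-fold → factor 7
Step 3: 18-fold → factor 18
Step 4: 0.18 mL brought to 44.4 mL → factor 44.4/0.18 = 246.67
Step 5: 170 μL brought to 3100 μL → factor 3100/170 = 18.235
Overall dilution factor = 16 × 7 × 18 × 246.67 × 18.235 = 9.068 × 10^6
Stock = 1.10 × 10^-7 μM × 9.068 × 10^6 = 0.997 μM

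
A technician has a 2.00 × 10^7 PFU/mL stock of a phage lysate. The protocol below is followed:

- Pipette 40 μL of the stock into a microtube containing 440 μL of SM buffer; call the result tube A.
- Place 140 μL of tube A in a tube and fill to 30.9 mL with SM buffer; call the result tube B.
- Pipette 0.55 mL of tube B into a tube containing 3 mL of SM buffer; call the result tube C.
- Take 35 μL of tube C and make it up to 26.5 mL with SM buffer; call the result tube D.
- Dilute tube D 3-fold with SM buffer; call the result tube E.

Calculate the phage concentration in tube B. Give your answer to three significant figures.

7.55 × 10^3 PFU/mL

Step 1: 40 μL + 440 μL = 480 μL total → factor 480/40 = 12
Step 2: 140 μL brought to 30.9 mL → factor 30900/140 = 220.71
Dilution factor through tube B = 12 × 220.71 = 2648.6
[tube B] = 2.00 × 10^7 PFU/mL / 2648.6 = 7.55 × 10^3 PFU/mL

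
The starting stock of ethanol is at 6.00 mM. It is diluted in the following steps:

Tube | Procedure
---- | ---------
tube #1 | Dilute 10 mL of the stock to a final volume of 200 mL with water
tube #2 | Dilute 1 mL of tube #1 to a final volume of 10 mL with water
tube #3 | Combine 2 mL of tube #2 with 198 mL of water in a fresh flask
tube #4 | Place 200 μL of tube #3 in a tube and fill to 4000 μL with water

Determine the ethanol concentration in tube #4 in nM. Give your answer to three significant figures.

15.0 nM

Step 1: 10 mL brought to 200 mL → factor 200/10 = 20
Step 2: 1 mL brought to 10 mL → factor 10/1 = 10
Step 3: 2 mL + 198 mL = 200 mL total → factor 200/2 = 100
Step 4: 200 μL brought to 4000 μL → factor 4000/200 = 20
Overall dilution factor = 20 × 10 × 100 × 20 = 4 × 10^5
Final = 6.00 mM / 4 × 10^5 = 1.500 × 10^-5 mM = 15.0 nM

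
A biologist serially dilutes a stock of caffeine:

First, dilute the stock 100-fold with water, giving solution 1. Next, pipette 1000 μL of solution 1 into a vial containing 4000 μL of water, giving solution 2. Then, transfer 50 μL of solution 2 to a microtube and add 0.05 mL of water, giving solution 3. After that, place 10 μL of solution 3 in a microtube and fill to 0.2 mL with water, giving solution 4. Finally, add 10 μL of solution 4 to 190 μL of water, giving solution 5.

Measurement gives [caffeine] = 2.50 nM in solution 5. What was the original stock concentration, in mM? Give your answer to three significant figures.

1.00 mM

Step 1: 100-fold → factor 100
Step 2: 1000 μL + 4000 μL = 5000 μL total → factor 5000/1000 = 5
Step 3: 50 μL + 0.05 mL = 100 μL total → factor 100/50 = 2
Step 4: 10 μL brought to 0.2 mL → factor 200/10 = 20
Step 5: 10 μL + 190 μL = 200 μL total → factor 200/10 = 20
Overall dilution factor = 100 × 5 × 2 × 20 × 20 = 4 × 10^5
Stock = 2.50 nM × 4 × 10^5 = 1.000 × 10^6 nM = 1.00 mM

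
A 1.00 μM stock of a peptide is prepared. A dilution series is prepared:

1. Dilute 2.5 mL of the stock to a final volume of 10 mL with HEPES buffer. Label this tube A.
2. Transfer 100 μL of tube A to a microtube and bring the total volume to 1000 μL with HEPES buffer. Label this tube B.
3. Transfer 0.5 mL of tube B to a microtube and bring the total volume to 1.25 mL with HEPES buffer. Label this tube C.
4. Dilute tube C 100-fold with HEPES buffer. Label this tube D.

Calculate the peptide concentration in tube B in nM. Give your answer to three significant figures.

25.0 nM

Step 1: 2.5 mL brought to 10 mL → factor 10/2.5 = 4
Step 2: 100 μL brought to 1000 μL → factor 1000/100 = 10
Dilution factor through tube B = 4 × 10 = 40
[tube B] = 1.00 μM / 40 = 0.02500 μM = 25.0 nM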